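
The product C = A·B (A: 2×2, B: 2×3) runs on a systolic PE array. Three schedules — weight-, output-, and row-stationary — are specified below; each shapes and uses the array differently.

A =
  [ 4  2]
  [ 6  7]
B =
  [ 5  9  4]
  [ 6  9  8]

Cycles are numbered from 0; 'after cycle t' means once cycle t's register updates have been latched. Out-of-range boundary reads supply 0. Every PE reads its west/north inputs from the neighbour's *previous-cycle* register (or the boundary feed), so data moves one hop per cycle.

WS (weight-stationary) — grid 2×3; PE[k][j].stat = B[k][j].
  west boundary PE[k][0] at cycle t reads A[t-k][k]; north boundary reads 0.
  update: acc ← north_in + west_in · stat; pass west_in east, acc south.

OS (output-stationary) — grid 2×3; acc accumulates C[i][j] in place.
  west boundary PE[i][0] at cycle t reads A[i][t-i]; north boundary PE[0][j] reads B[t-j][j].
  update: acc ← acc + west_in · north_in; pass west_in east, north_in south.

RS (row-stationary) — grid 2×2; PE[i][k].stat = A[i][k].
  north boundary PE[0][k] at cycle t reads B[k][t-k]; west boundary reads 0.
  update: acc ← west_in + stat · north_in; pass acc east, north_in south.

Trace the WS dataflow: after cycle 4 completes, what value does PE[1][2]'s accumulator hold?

PE[1][2].acc = 80

WS on a 2×3 grid — tracing PE[1][2] and its feeders:
  cycle 0: PE[0][2] → acc 0, east 0, south 0
  cycle 0: PE[1][1] → acc 0, east 0, south 0
  cycle 0: PE[1][2] → acc 0, east 0, south 0
  cycle 1: PE[0][2] → acc 0, east 0, south 0
  cycle 1: PE[1][1] → acc 0, east 0, south 0
  cycle 1: PE[1][2] → acc 0, east 0, south 0
  cycle 2: PE[0][2] → acc 16, east 4, south 16
  cycle 2: PE[1][1] → acc 54, east 2, south 54
  cycle 2: PE[1][2] → acc 0, east 0, south 0
  cycle 3: PE[0][2] → acc 24, east 6, south 24
  cycle 3: PE[1][1] → acc 117, east 7, south 117
  cycle 3: PE[1][2] → acc 32, east 2, south 32
  cycle 4: PE[0][2] → acc 0, east 0, south 0
  cycle 4: PE[1][1] → acc 0, east 0, south 0
  cycle 4: PE[1][2] → acc 80, east 7, south 80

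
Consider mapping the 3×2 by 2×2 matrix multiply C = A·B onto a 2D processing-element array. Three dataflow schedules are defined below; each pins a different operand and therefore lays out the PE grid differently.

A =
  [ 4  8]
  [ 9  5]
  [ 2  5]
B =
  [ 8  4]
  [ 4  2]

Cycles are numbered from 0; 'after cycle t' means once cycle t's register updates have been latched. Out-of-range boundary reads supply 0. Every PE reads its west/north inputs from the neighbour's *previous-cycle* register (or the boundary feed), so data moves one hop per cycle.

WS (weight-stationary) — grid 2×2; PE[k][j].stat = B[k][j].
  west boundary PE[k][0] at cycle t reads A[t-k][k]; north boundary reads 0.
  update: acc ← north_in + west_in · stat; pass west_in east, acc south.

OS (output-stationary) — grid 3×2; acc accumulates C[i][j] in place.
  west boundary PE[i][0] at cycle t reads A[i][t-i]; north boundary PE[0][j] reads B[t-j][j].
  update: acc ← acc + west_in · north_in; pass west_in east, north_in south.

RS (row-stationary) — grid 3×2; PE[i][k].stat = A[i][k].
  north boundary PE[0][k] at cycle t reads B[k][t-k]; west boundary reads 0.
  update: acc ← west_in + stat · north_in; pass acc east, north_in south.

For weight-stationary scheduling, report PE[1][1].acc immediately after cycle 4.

PE[1][1].acc = 18

WS (2×2). Following PE[1][1] plus its west/north inputs:
  0: (0,1).acc=0  regs=<0,0>
  0: (1,0).acc=0  regs=<0,0>
  0: (1,1).acc=0  regs=<0,0>
  1: (0,1).acc=16  regs=<4,16>
  1: (1,0).acc=64  regs=<8,64>
  1: (1,1).acc=0  regs=<0,0>
  2: (0,1).acc=36  regs=<9,36>
  2: (1,0).acc=92  regs=<5,92>
  2: (1,1).acc=32  regs=<8,32>
  3: (0,1).acc=8  regs=<2,8>
  3: (1,0).acc=36  regs=<5,36>
  3: (1,1).acc=46  regs=<5,46>
  4: (0,1).acc=0  regs=<0,0>
  4: (1,0).acc=0  regs=<0,0>
  4: (1,1).acc=18  regs=<5,18>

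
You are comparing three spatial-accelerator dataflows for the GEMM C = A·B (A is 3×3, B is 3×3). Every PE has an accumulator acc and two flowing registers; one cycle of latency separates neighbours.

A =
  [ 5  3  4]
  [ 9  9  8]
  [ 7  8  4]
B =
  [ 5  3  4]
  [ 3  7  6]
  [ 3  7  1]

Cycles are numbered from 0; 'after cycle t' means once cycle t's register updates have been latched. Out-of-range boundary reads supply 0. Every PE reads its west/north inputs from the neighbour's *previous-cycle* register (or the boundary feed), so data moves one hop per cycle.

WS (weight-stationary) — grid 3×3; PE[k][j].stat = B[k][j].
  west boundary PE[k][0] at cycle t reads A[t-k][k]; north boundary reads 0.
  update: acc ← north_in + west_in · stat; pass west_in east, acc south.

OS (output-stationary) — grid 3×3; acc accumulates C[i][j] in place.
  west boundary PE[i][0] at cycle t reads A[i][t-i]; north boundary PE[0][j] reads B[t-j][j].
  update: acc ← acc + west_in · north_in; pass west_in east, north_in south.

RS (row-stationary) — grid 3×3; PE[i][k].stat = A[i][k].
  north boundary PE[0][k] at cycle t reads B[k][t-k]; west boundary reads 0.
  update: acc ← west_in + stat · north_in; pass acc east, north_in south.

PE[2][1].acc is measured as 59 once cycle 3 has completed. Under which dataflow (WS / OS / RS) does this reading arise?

dataflow = RS

— WS: 3×3; PE[2][1] trace:
  c0 r2c1: 0 / 0 / 0
  c1 r2c1: 0 / 0 / 0
  c2 r2c1: 0 / 0 / 0
  c3 r2c1: 64 / 4 / 64
— OS: 3×3; PE[2][1] trace:
  c0 r2c1: 0 / 0 / 0
  c1 r2c1: 0 / 0 / 0
  c2 r2c1: 0 / 0 / 0
  c3 r2c1: 21 / 7 / 3
— RS: 3×3; PE[2][1] trace:
  c0 r2c1: 0 / 0 / 0
  c1 r2c1: 0 / 0 / 0
  c2 r2c1: 0 / 0 / 0
  c3 r2c1: 59 / 59 / 3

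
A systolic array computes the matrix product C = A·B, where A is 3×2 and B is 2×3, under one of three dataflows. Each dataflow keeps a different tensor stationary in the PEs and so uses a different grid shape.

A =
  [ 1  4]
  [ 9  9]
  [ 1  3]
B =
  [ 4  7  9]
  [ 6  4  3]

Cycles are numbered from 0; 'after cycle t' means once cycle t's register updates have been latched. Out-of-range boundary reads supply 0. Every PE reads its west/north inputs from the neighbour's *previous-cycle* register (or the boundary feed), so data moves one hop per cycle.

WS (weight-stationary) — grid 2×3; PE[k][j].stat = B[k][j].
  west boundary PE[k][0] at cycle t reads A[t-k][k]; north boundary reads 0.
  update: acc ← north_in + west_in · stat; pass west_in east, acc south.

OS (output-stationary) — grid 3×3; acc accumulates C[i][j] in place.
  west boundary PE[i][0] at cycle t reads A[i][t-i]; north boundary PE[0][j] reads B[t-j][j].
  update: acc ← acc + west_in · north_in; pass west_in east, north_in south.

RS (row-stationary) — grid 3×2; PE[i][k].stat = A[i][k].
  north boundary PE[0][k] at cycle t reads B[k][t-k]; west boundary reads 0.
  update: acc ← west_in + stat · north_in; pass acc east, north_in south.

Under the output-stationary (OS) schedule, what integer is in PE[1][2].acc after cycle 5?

PE[1][2].acc = 108

OS on a 3×3 grid — tracing PE[1][2] and its feeders:
  c0 r0c2: 0 / 0 / 0
  c0 r1c1: 0 / 0 / 0
  c0 r1c2: 0 / 0 / 0
  c1 r0c2: 0 / 0 / 0
  c1 r1c1: 0 / 0 / 0
  c1 r1c2: 0 / 0 / 0
  c2 r0c2: 9 / 1 / 9
  c2 r1c1: 63 / 9 / 7
  c2 r1c2: 0 / 0 / 0
  c3 r0c2: 21 / 4 / 3
  c3 r1c1: 99 / 9 / 4
  c3 r1c2: 81 / 9 / 9
  c4 r0c2: 21 / 0 / 0
  c4 r1c1: 99 / 0 / 0
  c4 r1c2: 108 / 9 / 3
  c5 r0c2: 21 / 0 / 0
  c5 r1c1: 99 / 0 / 0
  c5 r1c2: 108 / 0 / 0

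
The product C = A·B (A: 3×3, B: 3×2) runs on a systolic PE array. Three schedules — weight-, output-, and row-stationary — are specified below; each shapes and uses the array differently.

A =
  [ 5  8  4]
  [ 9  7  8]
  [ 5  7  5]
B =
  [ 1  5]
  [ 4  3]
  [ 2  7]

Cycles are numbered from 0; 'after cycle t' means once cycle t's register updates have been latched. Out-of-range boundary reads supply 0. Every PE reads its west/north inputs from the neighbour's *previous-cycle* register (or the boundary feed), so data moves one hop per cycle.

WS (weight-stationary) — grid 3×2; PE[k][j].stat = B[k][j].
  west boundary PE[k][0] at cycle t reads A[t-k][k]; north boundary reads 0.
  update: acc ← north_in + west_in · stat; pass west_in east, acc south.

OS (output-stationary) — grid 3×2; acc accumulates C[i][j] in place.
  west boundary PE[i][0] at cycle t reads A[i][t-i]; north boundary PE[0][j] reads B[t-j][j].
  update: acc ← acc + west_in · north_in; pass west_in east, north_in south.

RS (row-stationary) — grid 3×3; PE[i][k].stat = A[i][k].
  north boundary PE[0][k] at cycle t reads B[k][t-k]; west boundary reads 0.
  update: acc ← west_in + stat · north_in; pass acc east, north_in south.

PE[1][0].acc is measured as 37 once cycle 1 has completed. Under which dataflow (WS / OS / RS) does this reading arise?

dataflow = WS

Under WS (3×2), PE[1][0]:
  [0] (1,0) acc=0 (h:0 v:0)
  [1] (1,0) acc=37 (h:8 v:37)
Under OS (3×2), PE[1][0]:
  [0] (1,0) acc=0 (h:0 v:0)
  [1] (1,0) acc=9 (h:9 v:1)
Under RS (3×3), PE[1][0]:
  [0] (1,0) acc=0 (h:0 v:0)
  [1] (1,0) acc=9 (h:9 v:1)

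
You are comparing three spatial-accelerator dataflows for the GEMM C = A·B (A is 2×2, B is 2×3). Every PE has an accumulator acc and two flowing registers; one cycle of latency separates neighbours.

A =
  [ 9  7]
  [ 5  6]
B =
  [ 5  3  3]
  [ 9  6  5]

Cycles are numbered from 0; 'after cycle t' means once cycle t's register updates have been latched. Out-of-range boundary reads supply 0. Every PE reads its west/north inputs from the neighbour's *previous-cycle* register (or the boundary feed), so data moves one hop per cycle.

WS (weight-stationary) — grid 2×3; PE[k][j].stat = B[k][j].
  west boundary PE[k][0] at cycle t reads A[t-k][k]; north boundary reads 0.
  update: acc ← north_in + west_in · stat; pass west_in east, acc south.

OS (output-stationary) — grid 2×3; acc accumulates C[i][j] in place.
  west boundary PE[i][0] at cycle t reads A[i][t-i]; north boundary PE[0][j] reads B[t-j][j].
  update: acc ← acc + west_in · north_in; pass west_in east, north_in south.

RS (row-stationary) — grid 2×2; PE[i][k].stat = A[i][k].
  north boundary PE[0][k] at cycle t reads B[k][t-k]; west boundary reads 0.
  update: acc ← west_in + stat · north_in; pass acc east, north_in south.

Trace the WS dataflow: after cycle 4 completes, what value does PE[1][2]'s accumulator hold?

PE[1][2].acc = 45

Tracing WS — 2×3 array, target PE[1][2]:
  cycle 0: PE[0][2] → acc 0, east 0, south 0
  cycle 0: PE[1][1] → acc 0, east 0, south 0
  cycle 0: PE[1][2] → acc 0, east 0, south 0
  cycle 1: PE[0][2] → acc 0, east 0, south 0
  cycle 1: PE[1][1] → acc 0, east 0, south 0
  cycle 1: PE[1][2] → acc 0, east 0, south 0
  cycle 2: PE[0][2] → acc 27, east 9, south 27
  cycle 2: PE[1][1] → acc 69, east 7, south 69
  cycle 2: PE[1][2] → acc 0, east 0, south 0
  cycle 3: PE[0][2] → acc 15, east 5, south 15
  cycle 3: PE[1][1] → acc 51, east 6, south 51
  cycle 3: PE[1][2] → acc 62, east 7, south 62
  cycle 4: PE[0][2] → acc 0, east 0, south 0
  cycle 4: PE[1][1] → acc 0, east 0, south 0
  cycle 4: PE[1][2] → acc 45, east 6, south 45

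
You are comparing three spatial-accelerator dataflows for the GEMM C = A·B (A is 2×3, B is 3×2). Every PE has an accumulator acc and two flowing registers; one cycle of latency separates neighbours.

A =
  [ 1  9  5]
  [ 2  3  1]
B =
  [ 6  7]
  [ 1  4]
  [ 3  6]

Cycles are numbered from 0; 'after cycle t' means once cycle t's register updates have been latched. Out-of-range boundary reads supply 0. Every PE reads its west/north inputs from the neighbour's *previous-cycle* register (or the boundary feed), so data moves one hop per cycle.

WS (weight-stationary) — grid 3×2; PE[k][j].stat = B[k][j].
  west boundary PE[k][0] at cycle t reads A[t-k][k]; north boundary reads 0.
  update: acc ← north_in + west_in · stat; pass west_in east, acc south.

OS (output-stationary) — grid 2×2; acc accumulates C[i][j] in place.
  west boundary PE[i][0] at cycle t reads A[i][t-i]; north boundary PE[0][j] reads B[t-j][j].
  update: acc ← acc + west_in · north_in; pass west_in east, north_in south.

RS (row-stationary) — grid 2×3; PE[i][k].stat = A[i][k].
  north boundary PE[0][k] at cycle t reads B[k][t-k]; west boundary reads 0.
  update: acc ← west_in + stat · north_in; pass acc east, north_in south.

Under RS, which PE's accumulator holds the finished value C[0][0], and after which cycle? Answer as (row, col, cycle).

RS: C[0][0] accumulates in PE[0][2]:
  [0] (0,2) acc=0 (h:0 v:0)
  [1] (0,2) acc=0 (h:0 v:0)
  [2] (0,2) acc=30 (h:30 v:3)

(row, col, cycle) = (0, 2, 2)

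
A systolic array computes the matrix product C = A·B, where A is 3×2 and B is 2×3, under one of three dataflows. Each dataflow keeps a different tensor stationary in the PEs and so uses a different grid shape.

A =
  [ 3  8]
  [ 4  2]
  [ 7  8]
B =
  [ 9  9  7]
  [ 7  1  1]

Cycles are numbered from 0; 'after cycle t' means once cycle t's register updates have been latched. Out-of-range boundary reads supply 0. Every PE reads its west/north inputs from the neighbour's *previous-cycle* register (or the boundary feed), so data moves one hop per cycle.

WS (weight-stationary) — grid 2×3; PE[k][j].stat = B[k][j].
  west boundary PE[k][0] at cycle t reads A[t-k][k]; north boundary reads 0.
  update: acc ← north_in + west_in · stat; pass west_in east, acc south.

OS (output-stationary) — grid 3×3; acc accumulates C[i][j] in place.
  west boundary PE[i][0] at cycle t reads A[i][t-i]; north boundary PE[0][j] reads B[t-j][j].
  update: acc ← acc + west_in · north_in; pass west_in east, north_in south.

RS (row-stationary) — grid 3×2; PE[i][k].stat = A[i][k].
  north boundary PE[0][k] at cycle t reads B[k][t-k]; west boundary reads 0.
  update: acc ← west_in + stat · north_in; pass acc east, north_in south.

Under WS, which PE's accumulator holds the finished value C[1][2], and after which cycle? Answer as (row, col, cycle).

(row, col, cycle) = (1, 2, 4)

WS: C[1][2] accumulates in PE[1][2]:
  step 0 · PE1,2: acc=0; fwd→0 fwd↓0
  step 1 · PE1,2: acc=0; fwd→0 fwd↓0
  step 2 · PE1,2: acc=0; fwd→0 fwd↓0
  step 3 · PE1,2: acc=29; fwd→8 fwd↓29
  step 4 · PE1,2: acc=30; fwd→2 fwd↓30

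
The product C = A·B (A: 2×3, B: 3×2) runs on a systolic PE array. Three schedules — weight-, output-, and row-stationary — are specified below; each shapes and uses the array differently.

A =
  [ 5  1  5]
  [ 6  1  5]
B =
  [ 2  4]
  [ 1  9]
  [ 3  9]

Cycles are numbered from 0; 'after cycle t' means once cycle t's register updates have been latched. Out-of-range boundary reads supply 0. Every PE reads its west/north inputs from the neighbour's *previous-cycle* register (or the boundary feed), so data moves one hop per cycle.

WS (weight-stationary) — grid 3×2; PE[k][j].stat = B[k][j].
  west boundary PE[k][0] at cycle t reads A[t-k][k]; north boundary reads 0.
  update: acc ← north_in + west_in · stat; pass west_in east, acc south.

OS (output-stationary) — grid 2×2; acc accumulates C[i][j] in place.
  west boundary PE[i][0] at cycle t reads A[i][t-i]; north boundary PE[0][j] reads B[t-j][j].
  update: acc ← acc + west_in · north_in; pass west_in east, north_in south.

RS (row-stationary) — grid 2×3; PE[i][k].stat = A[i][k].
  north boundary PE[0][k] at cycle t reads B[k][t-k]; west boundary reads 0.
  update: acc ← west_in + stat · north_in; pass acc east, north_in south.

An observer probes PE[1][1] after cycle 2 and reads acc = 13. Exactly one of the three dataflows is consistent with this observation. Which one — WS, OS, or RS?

dataflow = RS

WS [3×2] PE[1][1] across cycles:
  0: (1,1).acc=0  regs=<0,0>
  1: (1,1).acc=0  regs=<0,0>
  2: (1,1).acc=29  regs=<1,29>
OS [2×2] PE[1][1] across cycles:
  0: (1,1).acc=0  regs=<0,0>
  1: (1,1).acc=0  regs=<0,0>
  2: (1,1).acc=24  regs=<6,4>
RS [2×3] PE[1][1] across cycles:
  0: (1,1).acc=0  regs=<0,0>
  1: (1,1).acc=0  regs=<0,0>
  2: (1,1).acc=13  regs=<13,1>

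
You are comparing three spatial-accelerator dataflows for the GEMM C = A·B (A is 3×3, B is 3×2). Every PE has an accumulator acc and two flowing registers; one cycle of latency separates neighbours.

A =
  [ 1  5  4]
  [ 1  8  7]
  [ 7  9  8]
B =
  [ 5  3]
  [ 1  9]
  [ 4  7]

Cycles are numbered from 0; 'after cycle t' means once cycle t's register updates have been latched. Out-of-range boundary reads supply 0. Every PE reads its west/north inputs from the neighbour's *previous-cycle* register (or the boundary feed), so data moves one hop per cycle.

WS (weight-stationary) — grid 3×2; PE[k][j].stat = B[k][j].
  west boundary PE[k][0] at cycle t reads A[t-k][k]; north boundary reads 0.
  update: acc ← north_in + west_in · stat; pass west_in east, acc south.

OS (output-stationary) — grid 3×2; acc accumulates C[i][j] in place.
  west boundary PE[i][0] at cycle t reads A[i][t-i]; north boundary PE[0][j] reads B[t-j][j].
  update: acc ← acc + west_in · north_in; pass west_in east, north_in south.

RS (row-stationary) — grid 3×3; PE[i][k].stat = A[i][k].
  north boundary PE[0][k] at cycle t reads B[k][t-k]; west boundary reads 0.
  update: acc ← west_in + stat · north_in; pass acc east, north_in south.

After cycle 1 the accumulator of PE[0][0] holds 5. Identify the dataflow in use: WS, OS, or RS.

— WS: 3×2; PE[0][0] trace:
  cycle 0: PE[0][0] → acc 5, east 1, south 5
  cycle 1: PE[0][0] → acc 5, east 1, south 5
— OS: 3×2; PE[0][0] trace:
  cycle 0: PE[0][0] → acc 5, east 1, south 5
  cycle 1: PE[0][0] → acc 10, east 5, south 1
— RS: 3×3; PE[0][0] trace:
  cycle 0: PE[0][0] → acc 5, east 5, south 5
  cycle 1: PE[0][0] → acc 3, east 3, south 3

dataflow = WS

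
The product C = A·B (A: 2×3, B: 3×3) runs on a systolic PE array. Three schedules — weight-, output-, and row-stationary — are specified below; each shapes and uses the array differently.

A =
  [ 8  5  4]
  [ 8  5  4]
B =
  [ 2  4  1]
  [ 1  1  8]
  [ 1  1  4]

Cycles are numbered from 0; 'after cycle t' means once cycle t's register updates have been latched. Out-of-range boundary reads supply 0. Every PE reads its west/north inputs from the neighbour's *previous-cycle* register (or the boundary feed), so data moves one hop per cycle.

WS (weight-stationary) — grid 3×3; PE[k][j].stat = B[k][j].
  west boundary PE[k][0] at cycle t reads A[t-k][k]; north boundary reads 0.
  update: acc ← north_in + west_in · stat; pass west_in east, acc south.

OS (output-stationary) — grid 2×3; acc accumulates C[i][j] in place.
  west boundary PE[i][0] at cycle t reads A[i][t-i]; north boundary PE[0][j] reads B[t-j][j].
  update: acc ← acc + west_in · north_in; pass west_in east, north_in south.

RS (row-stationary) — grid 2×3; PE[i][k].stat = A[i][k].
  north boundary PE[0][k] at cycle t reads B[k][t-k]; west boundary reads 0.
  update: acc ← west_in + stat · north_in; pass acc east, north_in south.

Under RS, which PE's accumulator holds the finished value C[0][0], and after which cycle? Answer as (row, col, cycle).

RS: C[0][0] accumulates in PE[0][2]:
  @0  [0,2]  acc 0  |  →0  ↓0
  @1  [0,2]  acc 0  |  →0  ↓0
  @2  [0,2]  acc 25  |  →25  ↓1

(row, col, cycle) = (0, 2, 2)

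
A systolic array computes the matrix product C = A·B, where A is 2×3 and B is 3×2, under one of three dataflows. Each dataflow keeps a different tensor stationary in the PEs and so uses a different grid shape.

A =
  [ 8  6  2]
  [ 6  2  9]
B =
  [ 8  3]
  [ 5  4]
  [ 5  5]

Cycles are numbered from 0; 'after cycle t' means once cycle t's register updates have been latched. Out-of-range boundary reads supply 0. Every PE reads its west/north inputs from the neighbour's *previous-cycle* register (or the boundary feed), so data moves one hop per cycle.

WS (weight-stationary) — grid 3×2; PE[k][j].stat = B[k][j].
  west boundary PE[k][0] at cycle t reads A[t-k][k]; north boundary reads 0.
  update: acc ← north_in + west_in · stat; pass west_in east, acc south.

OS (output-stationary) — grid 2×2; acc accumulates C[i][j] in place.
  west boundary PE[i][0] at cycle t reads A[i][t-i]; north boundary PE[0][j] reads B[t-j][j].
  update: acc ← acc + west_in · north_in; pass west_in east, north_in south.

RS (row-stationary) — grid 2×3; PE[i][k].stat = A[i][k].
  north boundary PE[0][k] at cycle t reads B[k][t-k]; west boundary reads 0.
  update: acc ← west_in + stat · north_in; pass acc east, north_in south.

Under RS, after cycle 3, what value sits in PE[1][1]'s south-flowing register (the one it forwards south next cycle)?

register = 4

RS on a 2×3 grid — tracing PE[1][1] and its feeders:
  c0 r0c1: 0 / 0 / 0
  c0 r1c0: 0 / 0 / 0
  c0 r1c1: 0 / 0 / 0
  c1 r0c1: 94 / 94 / 5
  c1 r1c0: 48 / 48 / 8
  c1 r1c1: 0 / 0 / 0
  c2 r0c1: 48 / 48 / 4
  c2 r1c0: 18 / 18 / 3
  c2 r1c1: 58 / 58 / 5
  c3 r0c1: 0 / 0 / 0
  c3 r1c0: 0 / 0 / 0
  c3 r1c1: 26 / 26 / 4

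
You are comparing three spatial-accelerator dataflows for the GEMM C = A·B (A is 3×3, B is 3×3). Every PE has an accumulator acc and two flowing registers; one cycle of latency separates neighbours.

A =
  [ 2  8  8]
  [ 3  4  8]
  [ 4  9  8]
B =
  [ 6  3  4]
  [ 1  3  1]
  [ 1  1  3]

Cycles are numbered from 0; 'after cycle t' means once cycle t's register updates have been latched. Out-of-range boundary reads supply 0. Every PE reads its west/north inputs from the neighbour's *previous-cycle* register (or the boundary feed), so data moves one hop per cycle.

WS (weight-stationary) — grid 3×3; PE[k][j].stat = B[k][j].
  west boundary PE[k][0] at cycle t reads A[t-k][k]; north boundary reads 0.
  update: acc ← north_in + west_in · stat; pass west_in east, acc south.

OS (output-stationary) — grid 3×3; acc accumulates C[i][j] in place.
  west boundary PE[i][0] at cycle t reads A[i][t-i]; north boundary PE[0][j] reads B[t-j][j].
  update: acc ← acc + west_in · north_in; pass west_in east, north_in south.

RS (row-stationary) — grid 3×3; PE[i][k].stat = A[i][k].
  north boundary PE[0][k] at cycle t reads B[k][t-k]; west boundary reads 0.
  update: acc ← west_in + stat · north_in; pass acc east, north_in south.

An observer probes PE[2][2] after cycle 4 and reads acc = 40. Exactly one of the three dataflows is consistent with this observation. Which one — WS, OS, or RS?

dataflow = WS

WS [3×3] PE[2][2] across cycles:
  step 0 · PE2,2: acc=0; fwd→0 fwd↓0
  step 1 · PE2,2: acc=0; fwd→0 fwd↓0
  step 2 · PE2,2: acc=0; fwd→0 fwd↓0
  step 3 · PE2,2: acc=0; fwd→0 fwd↓0
  step 4 · PE2,2: acc=40; fwd→8 fwd↓40
OS [3×3] PE[2][2] across cycles:
  step 0 · PE2,2: acc=0; fwd→0 fwd↓0
  step 1 · PE2,2: acc=0; fwd→0 fwd↓0
  step 2 · PE2,2: acc=0; fwd→0 fwd↓0
  step 3 · PE2,2: acc=0; fwd→0 fwd↓0
  step 4 · PE2,2: acc=16; fwd→4 fwd↓4
RS [3×3] PE[2][2] across cycles:
  step 0 · PE2,2: acc=0; fwd→0 fwd↓0
  step 1 · PE2,2: acc=0; fwd→0 fwd↓0
  step 2 · PE2,2: acc=0; fwd→0 fwd↓0
  step 3 · PE2,2: acc=0; fwd→0 fwd↓0
  step 4 · PE2,2: acc=41; fwd→41 fwd↓1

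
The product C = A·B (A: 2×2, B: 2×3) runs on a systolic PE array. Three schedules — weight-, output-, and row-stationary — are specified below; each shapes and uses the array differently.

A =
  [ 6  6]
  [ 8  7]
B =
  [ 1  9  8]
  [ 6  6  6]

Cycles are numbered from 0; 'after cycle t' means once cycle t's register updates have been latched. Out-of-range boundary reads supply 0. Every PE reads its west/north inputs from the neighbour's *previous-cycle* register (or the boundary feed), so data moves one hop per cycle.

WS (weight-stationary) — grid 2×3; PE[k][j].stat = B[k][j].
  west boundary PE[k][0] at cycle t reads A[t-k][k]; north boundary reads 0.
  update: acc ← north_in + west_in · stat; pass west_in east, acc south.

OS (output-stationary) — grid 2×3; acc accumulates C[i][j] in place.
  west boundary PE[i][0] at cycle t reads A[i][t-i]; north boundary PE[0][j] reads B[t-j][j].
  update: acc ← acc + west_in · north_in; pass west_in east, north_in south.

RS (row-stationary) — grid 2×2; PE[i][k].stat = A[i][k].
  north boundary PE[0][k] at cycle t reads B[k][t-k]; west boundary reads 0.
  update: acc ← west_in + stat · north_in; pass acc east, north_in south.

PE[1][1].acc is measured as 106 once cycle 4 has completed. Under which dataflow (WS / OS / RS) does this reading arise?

dataflow = RS

— WS: 2×3; PE[1][1] trace:
  [0] (1,1) acc=0 (h:0 v:0)
  [1] (1,1) acc=0 (h:0 v:0)
  [2] (1,1) acc=90 (h:6 v:90)
  [3] (1,1) acc=114 (h:7 v:114)
  [4] (1,1) acc=0 (h:0 v:0)
— OS: 2×3; PE[1][1] trace:
  [0] (1,1) acc=0 (h:0 v:0)
  [1] (1,1) acc=0 (h:0 v:0)
  [2] (1,1) acc=72 (h:8 v:9)
  [3] (1,1) acc=114 (h:7 v:6)
  [4] (1,1) acc=114 (h:0 v:0)
— RS: 2×2; PE[1][1] trace:
  [0] (1,1) acc=0 (h:0 v:0)
  [1] (1,1) acc=0 (h:0 v:0)
  [2] (1,1) acc=50 (h:50 v:6)
  [3] (1,1) acc=114 (h:114 v:6)
  [4] (1,1) acc=106 (h:106 v:6)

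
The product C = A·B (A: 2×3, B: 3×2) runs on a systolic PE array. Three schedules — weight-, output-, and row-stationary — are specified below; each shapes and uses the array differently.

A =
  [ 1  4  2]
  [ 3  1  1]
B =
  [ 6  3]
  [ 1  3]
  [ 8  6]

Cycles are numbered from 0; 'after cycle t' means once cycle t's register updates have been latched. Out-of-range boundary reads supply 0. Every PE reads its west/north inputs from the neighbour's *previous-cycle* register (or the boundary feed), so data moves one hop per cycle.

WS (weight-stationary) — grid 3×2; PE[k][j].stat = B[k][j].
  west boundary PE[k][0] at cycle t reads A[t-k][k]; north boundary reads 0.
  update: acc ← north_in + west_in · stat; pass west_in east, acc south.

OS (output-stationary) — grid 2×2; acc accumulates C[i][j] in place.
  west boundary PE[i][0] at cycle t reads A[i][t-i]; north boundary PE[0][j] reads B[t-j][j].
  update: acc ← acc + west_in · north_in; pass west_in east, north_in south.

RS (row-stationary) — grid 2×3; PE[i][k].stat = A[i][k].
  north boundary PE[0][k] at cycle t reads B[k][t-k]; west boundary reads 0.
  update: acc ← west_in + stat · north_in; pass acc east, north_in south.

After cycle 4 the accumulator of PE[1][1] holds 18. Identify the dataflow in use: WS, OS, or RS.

— WS: 3×2; PE[1][1] trace:
  0: (1,1).acc=0  regs=<0,0>
  1: (1,1).acc=0  regs=<0,0>
  2: (1,1).acc=15  regs=<4,15>
  3: (1,1).acc=12  regs=<1,12>
  4: (1,1).acc=0  regs=<0,0>
— OS: 2×2; PE[1][1] trace:
  0: (1,1).acc=0  regs=<0,0>
  1: (1,1).acc=0  regs=<0,0>
  2: (1,1).acc=9  regs=<3,3>
  3: (1,1).acc=12  regs=<1,3>
  4: (1,1).acc=18  regs=<1,6>
— RS: 2×3; PE[1][1] trace:
  0: (1,1).acc=0  regs=<0,0>
  1: (1,1).acc=0  regs=<0,0>
  2: (1,1).acc=19  regs=<19,1>
  3: (1,1).acc=12  regs=<12,3>
  4: (1,1).acc=0  regs=<0,0>

dataflow = OS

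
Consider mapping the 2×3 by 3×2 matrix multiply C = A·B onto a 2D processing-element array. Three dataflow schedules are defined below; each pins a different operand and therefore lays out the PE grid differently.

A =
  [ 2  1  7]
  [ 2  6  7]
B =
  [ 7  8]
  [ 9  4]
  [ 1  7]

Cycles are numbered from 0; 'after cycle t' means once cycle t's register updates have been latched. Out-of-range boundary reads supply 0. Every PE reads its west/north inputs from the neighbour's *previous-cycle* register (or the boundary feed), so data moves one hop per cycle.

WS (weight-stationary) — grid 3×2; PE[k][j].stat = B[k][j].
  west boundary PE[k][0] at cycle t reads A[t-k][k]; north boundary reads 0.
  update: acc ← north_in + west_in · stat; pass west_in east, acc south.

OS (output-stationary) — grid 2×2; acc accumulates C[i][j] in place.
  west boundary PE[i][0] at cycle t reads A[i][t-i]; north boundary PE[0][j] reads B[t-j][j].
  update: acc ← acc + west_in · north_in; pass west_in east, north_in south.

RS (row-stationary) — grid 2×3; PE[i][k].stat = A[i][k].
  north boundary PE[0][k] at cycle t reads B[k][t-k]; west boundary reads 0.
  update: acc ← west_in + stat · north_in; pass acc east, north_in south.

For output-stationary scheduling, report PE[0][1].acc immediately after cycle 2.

PE[0][1].acc = 20

OS 2×2: PE[0][1] cycle-by-cycle (with neighbour feeds):
  t=0 PE[0][0]: acc=14 h=2 v=7
  t=0 PE[0][1]: acc=0 h=0 v=0
  t=1 PE[0][0]: acc=23 h=1 v=9
  t=1 PE[0][1]: acc=16 h=2 v=8
  t=2 PE[0][0]: acc=30 h=7 v=1
  t=2 PE[0][1]: acc=20 h=1 v=4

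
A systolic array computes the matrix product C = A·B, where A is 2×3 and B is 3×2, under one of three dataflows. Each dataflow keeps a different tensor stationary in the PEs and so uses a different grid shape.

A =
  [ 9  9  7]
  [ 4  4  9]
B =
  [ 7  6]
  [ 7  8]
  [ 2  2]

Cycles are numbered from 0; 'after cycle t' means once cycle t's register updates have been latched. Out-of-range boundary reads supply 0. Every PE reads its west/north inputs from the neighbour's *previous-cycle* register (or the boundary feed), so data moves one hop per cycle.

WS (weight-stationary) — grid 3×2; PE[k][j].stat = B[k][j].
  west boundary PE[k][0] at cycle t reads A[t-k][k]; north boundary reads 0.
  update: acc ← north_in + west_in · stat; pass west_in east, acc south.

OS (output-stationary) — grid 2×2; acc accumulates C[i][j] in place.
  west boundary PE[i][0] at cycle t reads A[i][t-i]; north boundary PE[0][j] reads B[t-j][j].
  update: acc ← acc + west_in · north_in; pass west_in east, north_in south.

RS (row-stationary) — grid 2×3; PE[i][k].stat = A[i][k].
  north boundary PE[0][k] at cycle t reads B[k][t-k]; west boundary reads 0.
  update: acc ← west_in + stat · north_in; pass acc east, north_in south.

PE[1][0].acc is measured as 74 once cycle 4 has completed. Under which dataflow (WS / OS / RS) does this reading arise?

— WS: 3×2; PE[1][0] trace:
  c0 r1c0: 0 / 0 / 0
  c1 r1c0: 126 / 9 / 126
  c2 r1c0: 56 / 4 / 56
  c3 r1c0: 0 / 0 / 0
  c4 r1c0: 0 / 0 / 0
— OS: 2×2; PE[1][0] trace:
  c0 r1c0: 0 / 0 / 0
  c1 r1c0: 28 / 4 / 7
  c2 r1c0: 56 / 4 / 7
  c3 r1c0: 74 / 9 / 2
  c4 r1c0: 74 / 0 / 0
— RS: 2×3; PE[1][0] trace:
  c0 r1c0: 0 / 0 / 0
  c1 r1c0: 28 / 28 / 7
  c2 r1c0: 24 / 24 / 6
  c3 r1c0: 0 / 0 / 0
  c4 r1c0: 0 / 0 / 0

dataflow = OS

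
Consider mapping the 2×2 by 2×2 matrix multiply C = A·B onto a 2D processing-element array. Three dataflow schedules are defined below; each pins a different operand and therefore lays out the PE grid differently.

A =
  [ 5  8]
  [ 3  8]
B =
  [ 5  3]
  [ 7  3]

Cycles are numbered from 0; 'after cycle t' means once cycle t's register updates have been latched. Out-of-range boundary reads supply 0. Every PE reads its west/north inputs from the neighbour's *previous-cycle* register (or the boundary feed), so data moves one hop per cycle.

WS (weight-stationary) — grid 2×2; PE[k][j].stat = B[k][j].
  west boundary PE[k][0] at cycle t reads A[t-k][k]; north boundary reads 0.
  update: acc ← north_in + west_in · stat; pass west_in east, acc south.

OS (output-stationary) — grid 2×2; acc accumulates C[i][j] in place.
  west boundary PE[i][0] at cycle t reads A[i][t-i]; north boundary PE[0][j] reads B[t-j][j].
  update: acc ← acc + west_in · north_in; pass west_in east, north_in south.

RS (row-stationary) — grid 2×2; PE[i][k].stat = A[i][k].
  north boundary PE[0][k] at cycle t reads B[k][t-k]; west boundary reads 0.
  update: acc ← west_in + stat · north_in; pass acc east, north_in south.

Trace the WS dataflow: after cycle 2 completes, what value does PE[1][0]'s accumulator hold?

WS (2×2). Following PE[1][0] plus its west/north inputs:
  after 0 — PE[0][0] acc=25, pass-E 5, pass-S 25
  after 0 — PE[1][0] acc=0, pass-E 0, pass-S 0
  after 1 — PE[0][0] acc=15, pass-E 3, pass-S 15
  after 1 — PE[1][0] acc=81, pass-E 8, pass-S 81
  after 2 — PE[0][0] acc=0, pass-E 0, pass-S 0
  after 2 — PE[1][0] acc=71, pass-E 8, pass-S 71

PE[1][0].acc = 71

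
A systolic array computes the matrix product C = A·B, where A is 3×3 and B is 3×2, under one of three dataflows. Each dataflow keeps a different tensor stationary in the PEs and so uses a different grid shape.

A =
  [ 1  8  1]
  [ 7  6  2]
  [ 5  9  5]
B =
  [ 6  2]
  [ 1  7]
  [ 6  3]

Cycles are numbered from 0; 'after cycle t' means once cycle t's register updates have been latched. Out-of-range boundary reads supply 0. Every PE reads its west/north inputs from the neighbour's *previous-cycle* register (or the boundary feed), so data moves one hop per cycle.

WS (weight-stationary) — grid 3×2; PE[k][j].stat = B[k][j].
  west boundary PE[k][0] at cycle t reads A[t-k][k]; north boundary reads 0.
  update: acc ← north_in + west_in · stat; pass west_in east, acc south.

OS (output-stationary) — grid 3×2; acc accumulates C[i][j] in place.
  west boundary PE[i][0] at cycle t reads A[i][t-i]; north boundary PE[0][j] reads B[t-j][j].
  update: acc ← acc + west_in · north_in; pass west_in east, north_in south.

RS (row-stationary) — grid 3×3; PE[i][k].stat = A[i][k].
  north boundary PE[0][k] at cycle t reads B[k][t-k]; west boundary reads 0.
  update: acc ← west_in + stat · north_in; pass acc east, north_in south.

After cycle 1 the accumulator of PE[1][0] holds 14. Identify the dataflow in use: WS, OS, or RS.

Under WS (3×2), PE[1][0]:
  after 0 — PE[1][0] acc=0, pass-E 0, pass-S 0
  after 1 — PE[1][0] acc=14, pass-E 8, pass-S 14
Under OS (3×2), PE[1][0]:
  after 0 — PE[1][0] acc=0, pass-E 0, pass-S 0
  after 1 — PE[1][0] acc=42, pass-E 7, pass-S 6
Under RS (3×3), PE[1][0]:
  after 0 — PE[1][0] acc=0, pass-E 0, pass-S 0
  after 1 — PE[1][0] acc=42, pass-E 42, pass-S 6

dataflow = WS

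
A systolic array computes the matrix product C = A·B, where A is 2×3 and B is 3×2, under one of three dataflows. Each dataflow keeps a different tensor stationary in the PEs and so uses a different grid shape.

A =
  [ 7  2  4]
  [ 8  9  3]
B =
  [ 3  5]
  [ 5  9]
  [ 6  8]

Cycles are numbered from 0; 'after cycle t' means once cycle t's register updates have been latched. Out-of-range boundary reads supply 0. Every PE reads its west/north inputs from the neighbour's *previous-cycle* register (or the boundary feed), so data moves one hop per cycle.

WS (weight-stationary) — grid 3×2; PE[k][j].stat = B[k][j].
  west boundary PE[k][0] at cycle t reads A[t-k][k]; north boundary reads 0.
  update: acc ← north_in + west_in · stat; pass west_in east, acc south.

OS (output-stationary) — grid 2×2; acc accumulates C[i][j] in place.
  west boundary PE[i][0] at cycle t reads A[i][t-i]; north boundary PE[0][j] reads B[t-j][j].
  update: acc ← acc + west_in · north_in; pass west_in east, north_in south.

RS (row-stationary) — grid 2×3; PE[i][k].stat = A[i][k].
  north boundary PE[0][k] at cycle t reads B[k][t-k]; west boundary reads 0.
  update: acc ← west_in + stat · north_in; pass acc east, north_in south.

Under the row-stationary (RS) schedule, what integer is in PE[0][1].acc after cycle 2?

Tracing RS — 2×3 array, target PE[0][1]:
  after 0 — PE[0][0] acc=21, pass-E 21, pass-S 3
  after 0 — PE[0][1] acc=0, pass-E 0, pass-S 0
  after 1 — PE[0][0] acc=35, pass-E 35, pass-S 5
  after 1 — PE[0][1] acc=31, pass-E 31, pass-S 5
  after 2 — PE[0][0] acc=0, pass-E 0, pass-S 0
  after 2 — PE[0][1] acc=53, pass-E 53, pass-S 9

PE[0][1].acc = 53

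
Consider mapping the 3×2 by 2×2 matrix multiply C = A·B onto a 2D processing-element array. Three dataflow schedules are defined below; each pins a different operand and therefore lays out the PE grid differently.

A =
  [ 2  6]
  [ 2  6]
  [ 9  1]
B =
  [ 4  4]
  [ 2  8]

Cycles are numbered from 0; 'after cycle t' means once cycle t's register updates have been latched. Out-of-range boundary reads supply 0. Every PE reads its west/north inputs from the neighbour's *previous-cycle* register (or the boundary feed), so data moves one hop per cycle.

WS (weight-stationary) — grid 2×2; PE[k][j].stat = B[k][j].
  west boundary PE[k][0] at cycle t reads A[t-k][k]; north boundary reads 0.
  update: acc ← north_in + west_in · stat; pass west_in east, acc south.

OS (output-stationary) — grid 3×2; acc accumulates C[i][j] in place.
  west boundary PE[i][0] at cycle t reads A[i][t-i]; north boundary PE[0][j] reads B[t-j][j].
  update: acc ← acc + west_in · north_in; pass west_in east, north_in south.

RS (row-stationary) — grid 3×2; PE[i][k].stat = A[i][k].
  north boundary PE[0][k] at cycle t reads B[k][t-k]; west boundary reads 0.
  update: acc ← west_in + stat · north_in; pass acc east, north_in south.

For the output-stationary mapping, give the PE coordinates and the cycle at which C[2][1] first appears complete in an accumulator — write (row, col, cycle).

Under OS, C[2][1] lands at PE[2][1]:
  0: (2,1).acc=0  regs=<0,0>
  1: (2,1).acc=0  regs=<0,0>
  2: (2,1).acc=0  regs=<0,0>
  3: (2,1).acc=36  regs=<9,4>
  4: (2,1).acc=44  regs=<1,8>

(row, col, cycle) = (2, 1, 4)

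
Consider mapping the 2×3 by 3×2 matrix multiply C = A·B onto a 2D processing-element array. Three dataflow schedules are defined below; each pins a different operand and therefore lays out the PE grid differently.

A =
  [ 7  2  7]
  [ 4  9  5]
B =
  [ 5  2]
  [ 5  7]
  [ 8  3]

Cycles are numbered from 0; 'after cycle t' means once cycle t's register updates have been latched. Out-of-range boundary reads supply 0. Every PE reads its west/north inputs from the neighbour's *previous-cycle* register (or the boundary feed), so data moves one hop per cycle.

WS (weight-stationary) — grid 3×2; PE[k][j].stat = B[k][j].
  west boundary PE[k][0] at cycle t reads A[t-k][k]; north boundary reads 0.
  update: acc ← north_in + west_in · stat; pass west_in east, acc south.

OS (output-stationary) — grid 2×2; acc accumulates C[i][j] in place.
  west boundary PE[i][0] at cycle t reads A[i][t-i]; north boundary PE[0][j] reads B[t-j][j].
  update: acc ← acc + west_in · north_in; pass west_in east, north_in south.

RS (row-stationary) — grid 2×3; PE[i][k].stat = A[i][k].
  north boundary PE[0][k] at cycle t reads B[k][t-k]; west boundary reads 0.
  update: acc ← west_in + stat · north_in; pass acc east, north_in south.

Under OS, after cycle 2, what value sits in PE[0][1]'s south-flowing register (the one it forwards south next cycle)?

OS (2×2). Following PE[0][1] plus its west/north inputs:
  c0 r0c0: 35 / 7 / 5
  c0 r0c1: 0 / 0 / 0
  c1 r0c0: 45 / 2 / 5
  c1 r0c1: 14 / 7 / 2
  c2 r0c0: 101 / 7 / 8
  c2 r0c1: 28 / 2 / 7

register = 7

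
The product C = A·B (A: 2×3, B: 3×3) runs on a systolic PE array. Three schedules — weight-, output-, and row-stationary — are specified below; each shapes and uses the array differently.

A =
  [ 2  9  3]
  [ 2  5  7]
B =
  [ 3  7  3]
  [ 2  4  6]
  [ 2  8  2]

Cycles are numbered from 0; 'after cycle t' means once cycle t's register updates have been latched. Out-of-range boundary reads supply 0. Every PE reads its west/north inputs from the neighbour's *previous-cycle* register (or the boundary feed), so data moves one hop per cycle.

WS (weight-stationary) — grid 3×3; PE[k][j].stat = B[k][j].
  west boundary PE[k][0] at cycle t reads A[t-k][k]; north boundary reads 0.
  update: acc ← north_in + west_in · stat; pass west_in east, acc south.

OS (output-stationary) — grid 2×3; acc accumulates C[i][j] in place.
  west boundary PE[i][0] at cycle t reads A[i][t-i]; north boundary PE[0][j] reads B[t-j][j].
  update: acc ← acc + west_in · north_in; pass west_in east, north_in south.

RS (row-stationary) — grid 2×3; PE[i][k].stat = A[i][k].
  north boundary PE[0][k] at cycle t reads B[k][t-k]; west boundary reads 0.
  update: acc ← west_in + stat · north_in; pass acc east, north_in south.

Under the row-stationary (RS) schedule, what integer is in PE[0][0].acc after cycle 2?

PE[0][0].acc = 6

RS 2×3: PE[0][0] cycle-by-cycle (with neighbour feeds):
  cycle 0: PE[0][0] → acc 6, east 6, south 3
  cycle 1: PE[0][0] → acc 14, east 14, south 7
  cycle 2: PE[0][0] → acc 6, east 6, south 3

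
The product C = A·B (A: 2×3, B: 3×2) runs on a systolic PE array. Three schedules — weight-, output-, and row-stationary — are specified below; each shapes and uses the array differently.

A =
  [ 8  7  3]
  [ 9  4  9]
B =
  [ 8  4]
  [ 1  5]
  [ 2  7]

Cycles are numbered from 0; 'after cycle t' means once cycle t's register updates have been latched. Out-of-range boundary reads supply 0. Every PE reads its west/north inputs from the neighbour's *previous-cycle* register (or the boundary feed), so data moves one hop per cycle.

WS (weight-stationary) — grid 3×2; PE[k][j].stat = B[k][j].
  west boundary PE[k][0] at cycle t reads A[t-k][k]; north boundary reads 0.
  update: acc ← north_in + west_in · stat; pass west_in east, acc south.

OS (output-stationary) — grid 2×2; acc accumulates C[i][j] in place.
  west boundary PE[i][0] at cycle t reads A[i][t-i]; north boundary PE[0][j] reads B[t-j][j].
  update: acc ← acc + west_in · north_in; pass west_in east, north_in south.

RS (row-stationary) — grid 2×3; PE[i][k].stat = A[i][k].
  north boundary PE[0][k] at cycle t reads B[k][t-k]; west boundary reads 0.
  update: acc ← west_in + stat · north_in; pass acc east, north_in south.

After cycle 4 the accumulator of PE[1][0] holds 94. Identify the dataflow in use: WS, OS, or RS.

— WS: 3×2; PE[1][0] trace:
  0: (1,0).acc=0  regs=<0,0>
  1: (1,0).acc=71  regs=<7,71>
  2: (1,0).acc=76  regs=<4,76>
  3: (1,0).acc=0  regs=<0,0>
  4: (1,0).acc=0  regs=<0,0>
— OS: 2×2; PE[1][0] trace:
  0: (1,0).acc=0  regs=<0,0>
  1: (1,0).acc=72  regs=<9,8>
  2: (1,0).acc=76  regs=<4,1>
  3: (1,0).acc=94  regs=<9,2>
  4: (1,0).acc=94  regs=<0,0>
— RS: 2×3; PE[1][0] trace:
  0: (1,0).acc=0  regs=<0,0>
  1: (1,0).acc=72  regs=<72,8>
  2: (1,0).acc=36  regs=<36,4>
  3: (1,0).acc=0  regs=<0,0>
  4: (1,0).acc=0  regs=<0,0>

dataflow = OS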